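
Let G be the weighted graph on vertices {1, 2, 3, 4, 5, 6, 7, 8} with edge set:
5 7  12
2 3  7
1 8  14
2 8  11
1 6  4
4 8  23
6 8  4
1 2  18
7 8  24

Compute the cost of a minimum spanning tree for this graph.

85

Prim's algorithm from 5:
Step 1: frontier [5 7 12] → take 5 7 (12); add 7.
Step 2: frontier [7 8 24] → take 7 8 (24); add 8.
Step 3: frontier [6 8 4, 2 8 11, 1 8 14, 4 8 23] → take 6 8 (4); add 6.
Step 4: frontier [1 6 4, 2 8 11, 1 8 14, 4 8 23] → take 1 6 (4); add 1.
Step 5: frontier [1 2 18, 2 8 11, 4 8 23] → take 2 8 (11); add 2.
Step 6: frontier [2 3 7, 4 8 23] → take 2 3 (7); add 3.
Step 7: frontier [4 8 23] → take 4 8 (23); add 4.
MST edges: 5 7, 7 8, 6 8, 1 6, 2 8, 2 3, 4 8; total weight 12+24+4+4+11+7+23 = 85.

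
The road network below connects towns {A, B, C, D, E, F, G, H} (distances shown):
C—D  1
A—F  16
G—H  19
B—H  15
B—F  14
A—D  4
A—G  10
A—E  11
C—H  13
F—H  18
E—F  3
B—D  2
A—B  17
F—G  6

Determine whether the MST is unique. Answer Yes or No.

Kruskal's algorithm — process edges by increasing weight (ties by edge label):
C—D (1): add — endpoints in different components.
B—D (2): add — endpoints in different components.
E—F (3): add — endpoints in different components.
A—D (4): add — endpoints in different components.
F—G (6): add — endpoints in different components.
A—G (10): add — endpoints in different components.
A—E (11): skip — A and E already connected.
C—H (13): add — endpoints in different components.
Every non-tree edge has weight strictly greater than the heaviest edge on the tree path between its endpoints, so the MST is unique.

Yes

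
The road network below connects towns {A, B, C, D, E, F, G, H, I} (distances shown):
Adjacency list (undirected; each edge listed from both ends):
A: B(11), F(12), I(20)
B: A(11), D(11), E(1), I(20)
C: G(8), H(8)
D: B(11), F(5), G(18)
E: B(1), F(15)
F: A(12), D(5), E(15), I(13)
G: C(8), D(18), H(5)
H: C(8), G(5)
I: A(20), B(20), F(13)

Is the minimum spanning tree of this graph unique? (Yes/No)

Sort edges by weight, then run Kruskal:
B–E (1): add — endpoints in different components.
D–F (5): add — endpoints in different components.
G–H (5): add — endpoints in different components.
C–G (8): add — endpoints in different components.
C–H (8): skip — C and H already connected.
A–B (11): add — endpoints in different components.
B–D (11): add — endpoints in different components.
A–F (12): skip — A and F already connected.
F–I (13): add — endpoints in different components.
E–F (15): skip — E and F already connected.
D–G (18): add — endpoints in different components.
Non-tree edge C–H has weight 8, equal to the heaviest edge on its tree cycle — swapping gives another MST of the same weight. Not unique.

No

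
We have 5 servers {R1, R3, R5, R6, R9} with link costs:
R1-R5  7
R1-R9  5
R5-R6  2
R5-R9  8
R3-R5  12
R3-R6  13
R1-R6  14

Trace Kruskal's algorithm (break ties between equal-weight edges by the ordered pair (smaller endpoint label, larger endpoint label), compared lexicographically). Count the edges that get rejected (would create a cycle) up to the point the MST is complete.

Sort edges by weight, then run Kruskal:
R5-R6 (2): add. Components now {R3} {R9} {R1} {R5,R6}
R1-R9 (5): add. Components now {R3} {R1,R9} {R5,R6}
R1-R5 (7): add. Components now {R3} {R1,R5,R6,R9}
R5-R9 (8): skip — R9 and R5 already connected.
R3-R5 (12): add. Components now {R1,R3,R5,R6,R9}
Edges rejected before the tree was complete: 1.

1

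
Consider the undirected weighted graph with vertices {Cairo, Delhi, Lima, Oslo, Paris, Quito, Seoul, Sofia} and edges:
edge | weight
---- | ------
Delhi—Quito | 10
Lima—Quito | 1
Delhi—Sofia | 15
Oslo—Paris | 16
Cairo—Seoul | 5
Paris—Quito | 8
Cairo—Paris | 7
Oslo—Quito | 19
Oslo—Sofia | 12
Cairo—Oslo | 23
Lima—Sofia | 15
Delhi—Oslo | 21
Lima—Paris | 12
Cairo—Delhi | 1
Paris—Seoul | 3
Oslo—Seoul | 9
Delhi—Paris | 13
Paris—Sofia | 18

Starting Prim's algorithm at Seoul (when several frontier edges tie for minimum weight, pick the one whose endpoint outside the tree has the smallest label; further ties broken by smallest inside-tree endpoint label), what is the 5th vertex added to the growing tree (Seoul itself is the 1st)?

Prim, starting at Seoul.
Step 1: cheapest edge leaving the tree is Paris—Seoul (3); add Paris.
Step 2: cheapest edge leaving the tree is Cairo—Seoul (5); add Cairo.
Step 3: cheapest edge leaving the tree is Cairo—Delhi (1); add Delhi.
Step 4: cheapest edge leaving the tree is Paris—Quito (8); add Quito.
Step 5: cheapest edge leaving the tree is Lima—Quito (1); add Lima.
Step 6: cheapest edge leaving the tree is Oslo—Seoul (9); add Oslo.
Step 7: cheapest edge leaving the tree is Oslo—Sofia (12); add Sofia.
Vertex order: Seoul, Paris, Cairo, Delhi, Quito, Lima, Oslo, Sofia. The 5th vertex is Quito.

Quito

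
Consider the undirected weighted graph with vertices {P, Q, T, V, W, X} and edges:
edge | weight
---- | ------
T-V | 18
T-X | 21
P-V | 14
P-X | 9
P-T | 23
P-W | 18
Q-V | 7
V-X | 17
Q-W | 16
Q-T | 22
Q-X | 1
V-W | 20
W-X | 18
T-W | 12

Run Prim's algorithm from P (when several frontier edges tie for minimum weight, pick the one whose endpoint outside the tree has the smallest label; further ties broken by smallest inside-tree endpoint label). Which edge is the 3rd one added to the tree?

Prim's algorithm from P:
Step 1: cheapest edge leaving the tree is P-X (9); add X.
Step 2: cheapest edge leaving the tree is Q-X (1); add Q.
Step 3: cheapest edge leaving the tree is Q-V (7); add V.
Step 4: cheapest edge leaving the tree is Q-W (16); add W.
Step 5: cheapest edge leaving the tree is T-W (12); add T.
The 3rd edge added is Q-V.

Q-V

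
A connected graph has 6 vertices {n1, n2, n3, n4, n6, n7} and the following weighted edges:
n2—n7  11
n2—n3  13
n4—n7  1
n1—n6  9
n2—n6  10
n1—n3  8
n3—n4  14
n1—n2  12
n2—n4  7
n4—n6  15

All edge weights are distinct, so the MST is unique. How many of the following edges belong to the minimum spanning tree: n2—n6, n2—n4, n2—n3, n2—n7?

Kruskal: consider edges lightest-first.
n4—n7 (1): add — endpoints in different components.
n2—n4 (7): add — endpoints in different components.
n1—n3 (8): add — endpoints in different components.
n1—n6 (9): add — endpoints in different components.
n2—n6 (10): add — endpoints in different components.
MST edge set: {n4—n7, n2—n4, n1—n3, n1—n6, n2—n6}.
Of the listed edges, {n2—n6, n2—n4} are in the MST → 2.

2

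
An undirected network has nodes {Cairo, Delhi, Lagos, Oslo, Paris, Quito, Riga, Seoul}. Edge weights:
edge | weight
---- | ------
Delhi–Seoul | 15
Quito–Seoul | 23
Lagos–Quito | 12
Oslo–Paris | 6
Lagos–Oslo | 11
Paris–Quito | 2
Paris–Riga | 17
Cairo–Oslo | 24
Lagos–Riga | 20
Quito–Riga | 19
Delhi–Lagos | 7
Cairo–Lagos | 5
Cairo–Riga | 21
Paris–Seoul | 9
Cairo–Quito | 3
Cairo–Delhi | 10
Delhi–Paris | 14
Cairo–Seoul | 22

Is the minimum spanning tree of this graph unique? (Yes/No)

Kruskal's algorithm — process edges by increasing weight (ties by edge label):
Paris–Quito (2): add — endpoints in different components.
Cairo–Quito (3): add — endpoints in different components.
Cairo–Lagos (5): add — endpoints in different components.
Oslo–Paris (6): add — endpoints in different components.
Delhi–Lagos (7): add — endpoints in different components.
Paris–Seoul (9): add — endpoints in different components.
Cairo–Delhi (10): skip — Delhi and Cairo already connected.
Lagos–Oslo (11): skip — Oslo and Lagos already connected.
Lagos–Quito (12): skip — Lagos and Quito already connected.
Delhi–Paris (14): skip — Delhi and Paris already connected.
Delhi–Seoul (15): skip — Delhi and Seoul already connected.
Paris–Riga (17): add — endpoints in different components.
Every non-tree edge has weight strictly greater than the heaviest edge on the tree path between its endpoints, so the MST is unique.

Yes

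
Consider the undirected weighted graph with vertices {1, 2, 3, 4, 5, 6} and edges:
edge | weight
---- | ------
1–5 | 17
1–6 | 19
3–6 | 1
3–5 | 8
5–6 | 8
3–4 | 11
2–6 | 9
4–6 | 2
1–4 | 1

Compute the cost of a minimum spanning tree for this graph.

Prim's algorithm from 2:
Step 1: frontier [2–6 9] → take 2–6 (9); add 6.
Step 2: frontier [3–6 1, 4–6 2, 5–6 8, 1–6 19] → take 3–6 (1); add 3.
Step 3: frontier [3–5 8, 3–4 11, 4–6 2, 5–6 8, 1–6 19] → take 4–6 (2); add 4.
Step 4: frontier [3–5 8, 1–4 1, 5–6 8, 1–6 19] → take 1–4 (1); add 1.
Step 5: frontier [1–5 17, 3–5 8, 5–6 8] → take 3–5 (8); add 5.
MST edges: 2–6, 3–6, 4–6, 1–4, 3–5; total weight 9+1+2+1+8 = 21.

21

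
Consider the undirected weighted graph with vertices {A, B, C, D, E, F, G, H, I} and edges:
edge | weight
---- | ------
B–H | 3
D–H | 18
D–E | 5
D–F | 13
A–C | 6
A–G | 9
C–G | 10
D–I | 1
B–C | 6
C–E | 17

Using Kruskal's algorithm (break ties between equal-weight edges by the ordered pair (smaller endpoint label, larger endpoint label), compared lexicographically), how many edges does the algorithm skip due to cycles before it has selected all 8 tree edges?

Sort edges by weight, then run Kruskal:
D–I (1): add — endpoints in different components.
B–H (3): add — endpoints in different components.
D–E (5): add — endpoints in different components.
A–C (6): add — endpoints in different components.
B–C (6): add — endpoints in different components.
A–G (9): add — endpoints in different components.
C–G (10): skip — C and G already connected.
D–F (13): add — endpoints in different components.
C–E (17): add — endpoints in different components.
Edges rejected before the tree was complete: 1.

1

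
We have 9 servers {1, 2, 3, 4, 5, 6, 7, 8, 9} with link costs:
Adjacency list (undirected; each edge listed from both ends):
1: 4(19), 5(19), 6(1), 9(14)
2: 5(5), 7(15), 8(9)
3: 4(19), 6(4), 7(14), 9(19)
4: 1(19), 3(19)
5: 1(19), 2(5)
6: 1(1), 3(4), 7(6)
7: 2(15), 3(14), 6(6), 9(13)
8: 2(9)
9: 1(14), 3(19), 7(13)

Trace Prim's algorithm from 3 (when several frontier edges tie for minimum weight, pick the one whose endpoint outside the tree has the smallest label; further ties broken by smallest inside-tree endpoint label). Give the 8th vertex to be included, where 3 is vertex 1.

8

Prim's algorithm from 3:
Step 1: cheapest edge leaving the tree is 3 6 (4); add 6.
Step 2: cheapest edge leaving the tree is 1 6 (1); add 1.
Step 3: cheapest edge leaving the tree is 6 7 (6); add 7.
Step 4: cheapest edge leaving the tree is 7 9 (13); add 9.
Step 5: cheapest edge leaving the tree is 2 7 (15); add 2.
Step 6: cheapest edge leaving the tree is 2 5 (5); add 5.
Step 7: cheapest edge leaving the tree is 2 8 (9); add 8.
Step 8: cheapest edge leaving the tree is 1 4 (19); add 4.
Vertex order: 3, 6, 1, 7, 9, 2, 5, 8, 4. The 8th vertex is 8.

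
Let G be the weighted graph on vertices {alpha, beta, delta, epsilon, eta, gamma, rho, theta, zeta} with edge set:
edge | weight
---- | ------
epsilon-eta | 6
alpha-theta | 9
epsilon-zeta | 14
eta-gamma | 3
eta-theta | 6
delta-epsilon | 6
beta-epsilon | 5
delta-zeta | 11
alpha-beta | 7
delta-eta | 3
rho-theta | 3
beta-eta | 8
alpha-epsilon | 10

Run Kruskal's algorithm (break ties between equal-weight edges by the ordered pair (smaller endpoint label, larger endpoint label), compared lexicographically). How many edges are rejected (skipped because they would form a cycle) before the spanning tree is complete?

Kruskal: consider edges lightest-first.
delta-eta (3): add — endpoints in different components.
eta-gamma (3): add — endpoints in different components.
rho-theta (3): add — endpoints in different components.
beta-epsilon (5): add — endpoints in different components.
delta-epsilon (6): add — endpoints in different components.
epsilon-eta (6): skip — epsilon and eta already connected.
eta-theta (6): add — endpoints in different components.
alpha-beta (7): add — endpoints in different components.
beta-eta (8): skip — eta and beta already connected.
alpha-theta (9): skip — theta and alpha already connected.
alpha-epsilon (10): skip — epsilon and alpha already connected.
delta-zeta (11): add — endpoints in different components.
Edges rejected before the tree was complete: 4.

4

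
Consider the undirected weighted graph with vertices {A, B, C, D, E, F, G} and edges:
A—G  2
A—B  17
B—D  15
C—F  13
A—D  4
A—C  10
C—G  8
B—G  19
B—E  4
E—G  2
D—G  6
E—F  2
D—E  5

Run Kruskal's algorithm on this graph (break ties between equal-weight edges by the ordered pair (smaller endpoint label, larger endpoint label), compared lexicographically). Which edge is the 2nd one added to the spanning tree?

Kruskal's algorithm — process edges by increasing weight (ties by edge label):
A—G (2): add — endpoints in different components.
E—F (2): add — endpoints in different components.
E—G (2): add — endpoints in different components.
A—D (4): add — endpoints in different components.
B—E (4): add — endpoints in different components.
D—E (5): skip — D and E already connected.
D—G (6): skip — D and G already connected.
C—G (8): add — endpoints in different components.
The 2nd edge added is E—F.

E-F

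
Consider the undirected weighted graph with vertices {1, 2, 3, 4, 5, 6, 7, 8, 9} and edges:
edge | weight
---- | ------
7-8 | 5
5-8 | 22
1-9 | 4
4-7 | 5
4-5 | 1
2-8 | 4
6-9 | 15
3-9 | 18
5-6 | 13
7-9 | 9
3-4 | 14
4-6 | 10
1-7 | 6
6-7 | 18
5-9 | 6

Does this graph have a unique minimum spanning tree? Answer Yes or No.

Kruskal's algorithm — process edges by increasing weight (ties by edge label):
4-5 (1): add — endpoints in different components.
1-9 (4): add — endpoints in different components.
2-8 (4): add — endpoints in different components.
4-7 (5): add — endpoints in different components.
7-8 (5): add — endpoints in different components.
1-7 (6): add — endpoints in different components.
5-9 (6): skip — 5 and 9 already connected.
7-9 (9): skip — 7 and 9 already connected.
4-6 (10): add — endpoints in different components.
5-6 (13): skip — 5 and 6 already connected.
3-4 (14): add — endpoints in different components.
Non-tree edge 5-9 has weight 6, equal to the heaviest edge on its tree cycle — swapping gives another MST of the same weight. Not unique.

No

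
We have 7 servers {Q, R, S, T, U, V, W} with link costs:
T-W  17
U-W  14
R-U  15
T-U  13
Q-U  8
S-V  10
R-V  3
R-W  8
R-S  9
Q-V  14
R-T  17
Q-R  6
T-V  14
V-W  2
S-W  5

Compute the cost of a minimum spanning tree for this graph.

Prim, starting at U.
Step 1: cheapest edge leaving the tree is Q-U (8); add Q.
Step 2: cheapest edge leaving the tree is Q-R (6); add R.
Step 3: cheapest edge leaving the tree is R-V (3); add V.
Step 4: cheapest edge leaving the tree is V-W (2); add W.
Step 5: cheapest edge leaving the tree is S-W (5); add S.
Step 6: cheapest edge leaving the tree is T-U (13); add T.
MST edges: Q-U, Q-R, R-V, V-W, S-W, T-U; total weight 8+6+3+2+5+13 = 37.

37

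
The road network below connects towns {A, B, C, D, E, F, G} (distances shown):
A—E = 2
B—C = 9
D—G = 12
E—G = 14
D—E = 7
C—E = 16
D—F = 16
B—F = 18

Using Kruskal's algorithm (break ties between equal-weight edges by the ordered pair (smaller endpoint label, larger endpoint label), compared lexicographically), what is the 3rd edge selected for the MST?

B-C

Kruskal: consider edges lightest-first.
A—E (2): add. Components now {A,E} {B} {C} {D} {F} {G}
D—E (7): add. Components now {A,D,E} {B} {C} {F} {G}
B—C (9): add. Components now {A,D,E} {B,C} {F} {G}
D—G (12): add. Components now {A,D,E,G} {B,C} {F}
E—G (14): skip — E and G already connected.
C—E (16): add. Components now {A,B,C,D,E,G} {F}
D—F (16): add. Components now {A,B,C,D,E,F,G}
The 3rd edge added is B—C.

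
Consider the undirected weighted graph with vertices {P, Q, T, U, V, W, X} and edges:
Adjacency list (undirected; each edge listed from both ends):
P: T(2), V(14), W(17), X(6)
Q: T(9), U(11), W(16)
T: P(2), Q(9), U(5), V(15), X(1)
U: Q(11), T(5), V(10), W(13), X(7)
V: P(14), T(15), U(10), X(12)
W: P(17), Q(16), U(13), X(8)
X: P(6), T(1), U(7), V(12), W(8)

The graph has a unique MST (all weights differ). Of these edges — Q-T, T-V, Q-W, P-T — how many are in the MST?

Sort edges by weight, then run Kruskal:
T-X (1): add — endpoints in different components.
P-T (2): add — endpoints in different components.
T-U (5): add — endpoints in different components.
P-X (6): skip — P and X already connected.
U-X (7): skip — U and X already connected.
W-X (8): add — endpoints in different components.
Q-T (9): add — endpoints in different components.
U-V (10): add — endpoints in different components.
MST edge set: {T-X, P-T, T-U, W-X, Q-T, U-V}.
Of the listed edges, {Q-T, P-T} are in the MST → 2.

2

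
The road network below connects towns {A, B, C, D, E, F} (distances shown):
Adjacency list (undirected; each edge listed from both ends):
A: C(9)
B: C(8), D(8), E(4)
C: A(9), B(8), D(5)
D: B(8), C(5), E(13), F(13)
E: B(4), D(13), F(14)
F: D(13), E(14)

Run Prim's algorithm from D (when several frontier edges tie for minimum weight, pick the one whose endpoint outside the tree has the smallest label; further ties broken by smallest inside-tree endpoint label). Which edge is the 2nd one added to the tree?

B-C

Prim's algorithm from D:
Step 1: frontier [C—D 5, B—D 8, D—E 13, D—F 13] → take C—D (5); add C.
Step 2: frontier [B—C 8, A—C 9, B—D 8, D—E 13, D—F 13] → take B—C (8); add B.
Step 3: frontier [B—E 4, A—C 9, D—E 13, D—F 13] → take B—E (4); add E.
Step 4: frontier [A—C 9, D—F 13, E—F 14] → take A—C (9); add A.
Step 5: frontier [D—F 13, E—F 14] → take D—F (13); add F.
The 2nd edge added is B—C.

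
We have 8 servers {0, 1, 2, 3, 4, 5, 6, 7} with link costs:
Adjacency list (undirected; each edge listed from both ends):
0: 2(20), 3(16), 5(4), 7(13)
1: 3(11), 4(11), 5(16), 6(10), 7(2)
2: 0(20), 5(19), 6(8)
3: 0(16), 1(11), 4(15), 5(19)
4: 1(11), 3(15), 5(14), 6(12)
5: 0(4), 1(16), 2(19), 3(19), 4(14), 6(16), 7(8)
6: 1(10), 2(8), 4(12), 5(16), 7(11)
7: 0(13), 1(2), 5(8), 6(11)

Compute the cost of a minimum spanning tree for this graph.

54

Kruskal's algorithm — process edges by increasing weight (ties by edge label):
1—7 (2): add — endpoints in different components.
0—5 (4): add — endpoints in different components.
2—6 (8): add — endpoints in different components.
5—7 (8): add — endpoints in different components.
1—6 (10): add — endpoints in different components.
1—3 (11): add — endpoints in different components.
1—4 (11): add — endpoints in different components.
MST edges: 1—7, 0—5, 2—6, 5—7, 1—6, 1—3, 1—4; total weight 2+4+8+8+10+11+11 = 54.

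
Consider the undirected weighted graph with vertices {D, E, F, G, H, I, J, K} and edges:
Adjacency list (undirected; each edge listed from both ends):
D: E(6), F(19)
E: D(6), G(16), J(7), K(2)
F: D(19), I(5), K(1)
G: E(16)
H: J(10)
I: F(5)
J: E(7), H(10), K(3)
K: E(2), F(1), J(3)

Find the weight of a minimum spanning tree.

Grow the tree from F using Prim:
Step 1: frontier [F—K 1, F—I 5, D—F 19] → take F—K (1); add K.
Step 2: frontier [F—I 5, D—F 19, E—K 2, J—K 3] → take E—K (2); add E.
Step 3: frontier [D—E 6, E—J 7, E—G 16, F—I 5, D—F 19, J—K 3] → take J—K (3); add J.
Step 4: frontier [D—E 6, E—G 16, F—I 5, D—F 19, H—J 10] → take F—I (5); add I.
Step 5: frontier [D—E 6, E—G 16, D—F 19, H—J 10] → take D—E (6); add D.
Step 6: frontier [E—G 16, H—J 10] → take H—J (10); add H.
Step 7: frontier [E—G 16] → take E—G (16); add G.
MST edges: F—K, E—K, J—K, F—I, D—E, H—J, E—G; total weight 1+2+3+5+6+10+16 = 43.

43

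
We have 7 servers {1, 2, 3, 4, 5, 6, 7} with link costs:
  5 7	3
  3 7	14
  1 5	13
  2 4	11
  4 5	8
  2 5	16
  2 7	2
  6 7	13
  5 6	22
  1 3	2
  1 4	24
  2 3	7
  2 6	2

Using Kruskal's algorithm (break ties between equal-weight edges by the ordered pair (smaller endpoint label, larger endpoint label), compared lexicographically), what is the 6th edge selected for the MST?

Kruskal's algorithm — process edges by increasing weight (ties by edge label):
1 3 (2): add. Components now {1,3} {2} {4} {5} {6} {7}
2 6 (2): add. Components now {1,3} {2,6} {4} {5} {7}
2 7 (2): add. Components now {1,3} {2,6,7} {4} {5}
5 7 (3): add. Components now {1,3} {2,5,6,7} {4}
2 3 (7): add. Components now {1,2,3,5,6,7} {4}
4 5 (8): add. Components now {1,2,3,4,5,6,7}
The 6th edge added is 4 5.

4-5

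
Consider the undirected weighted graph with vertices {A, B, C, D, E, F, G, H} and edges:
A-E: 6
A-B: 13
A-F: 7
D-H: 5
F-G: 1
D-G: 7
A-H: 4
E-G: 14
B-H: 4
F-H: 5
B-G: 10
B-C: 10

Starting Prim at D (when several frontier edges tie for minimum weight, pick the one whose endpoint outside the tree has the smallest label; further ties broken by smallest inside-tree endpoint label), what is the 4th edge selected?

F-H

Prim's algorithm from D:
Step 1: frontier [D-H 5, D-G 7] → take D-H (5); add H.
Step 2: frontier [D-G 7, A-H 4, B-H 4, F-H 5] → take A-H (4); add A.
Step 3: frontier [A-E 6, A-F 7, A-B 13, D-G 7, B-H 4, F-H 5] → take B-H (4); add B.
Step 4: frontier [A-E 6, A-F 7, B-C 10, B-G 10, D-G 7, F-H 5] → take F-H (5); add F.
Step 5: frontier [A-E 6, B-C 10, B-G 10, D-G 7, F-G 1] → take F-G (1); add G.
Step 6: frontier [A-E 6, B-C 10, E-G 14] → take A-E (6); add E.
Step 7: frontier [B-C 10] → take B-C (10); add C.
The 4th edge added is F-H.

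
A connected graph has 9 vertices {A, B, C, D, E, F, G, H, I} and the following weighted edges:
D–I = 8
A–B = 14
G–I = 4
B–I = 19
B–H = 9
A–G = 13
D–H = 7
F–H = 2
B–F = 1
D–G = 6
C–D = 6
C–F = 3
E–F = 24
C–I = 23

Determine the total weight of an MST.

59

Prim's algorithm from D:
Step 1: frontier [C–D 6, D–G 6, D–H 7, D–I 8] → take C–D (6); add C.
Step 2: frontier [C–F 3, C–I 23, D–G 6, D–H 7, D–I 8] → take C–F (3); add F.
Step 3: frontier [C–I 23, D–G 6, D–H 7, D–I 8, B–F 1, F–H 2, E–F 24] → take B–F (1); add B.
Step 4: frontier [B–H 9, A–B 14, B–I 19, C–I 23, D–G 6, D–H 7, D–I 8, F–H 2, E–F 24] → take F–H (2); add H.
Step 5: frontier [A–B 14, B–I 19, C–I 23, D–G 6, D–I 8, E–F 24] → take D–G (6); add G.
Step 6: frontier [A–B 14, B–I 19, C–I 23, D–I 8, E–F 24, G–I 4, A–G 13] → take G–I (4); add I.
Step 7: frontier [A–B 14, E–F 24, A–G 13] → take A–G (13); add A.
Step 8: frontier [E–F 24] → take E–F (24); add E.
MST edges: C–D, C–F, B–F, F–H, D–G, G–I, A–G, E–F; total weight 6+3+1+2+6+4+13+24 = 59.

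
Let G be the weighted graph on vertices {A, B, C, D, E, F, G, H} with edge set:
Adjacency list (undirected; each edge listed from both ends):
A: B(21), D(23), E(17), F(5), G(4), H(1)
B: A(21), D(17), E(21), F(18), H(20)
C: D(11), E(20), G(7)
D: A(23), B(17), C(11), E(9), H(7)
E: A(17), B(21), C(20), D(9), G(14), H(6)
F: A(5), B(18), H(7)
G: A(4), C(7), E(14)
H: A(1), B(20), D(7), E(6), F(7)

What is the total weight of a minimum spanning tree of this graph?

Prim, starting at F.
Step 1: cheapest edge leaving the tree is A–F (5); add A.
Step 2: cheapest edge leaving the tree is A–H (1); add H.
Step 3: cheapest edge leaving the tree is A–G (4); add G.
Step 4: cheapest edge leaving the tree is E–H (6); add E.
Step 5: cheapest edge leaving the tree is C–G (7); add C.
Step 6: cheapest edge leaving the tree is D–H (7); add D.
Step 7: cheapest edge leaving the tree is B–D (17); add B.
MST edges: A–F, A–H, A–G, E–H, C–G, D–H, B–D; total weight 5+1+4+6+7+7+17 = 47.

47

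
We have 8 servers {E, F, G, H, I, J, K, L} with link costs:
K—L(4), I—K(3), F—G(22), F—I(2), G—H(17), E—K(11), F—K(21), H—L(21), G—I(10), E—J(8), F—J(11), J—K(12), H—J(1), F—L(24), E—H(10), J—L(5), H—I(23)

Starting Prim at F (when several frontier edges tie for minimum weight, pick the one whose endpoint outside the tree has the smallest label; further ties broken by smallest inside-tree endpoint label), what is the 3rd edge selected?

K-L

Prim, starting at F.
Step 1: cheapest edge leaving the tree is F—I (2); add I.
Step 2: cheapest edge leaving the tree is I—K (3); add K.
Step 3: cheapest edge leaving the tree is K—L (4); add L.
Step 4: cheapest edge leaving the tree is J—L (5); add J.
Step 5: cheapest edge leaving the tree is H—J (1); add H.
Step 6: cheapest edge leaving the tree is E—J (8); add E.
Step 7: cheapest edge leaving the tree is G—I (10); add G.
The 3rd edge added is K—L.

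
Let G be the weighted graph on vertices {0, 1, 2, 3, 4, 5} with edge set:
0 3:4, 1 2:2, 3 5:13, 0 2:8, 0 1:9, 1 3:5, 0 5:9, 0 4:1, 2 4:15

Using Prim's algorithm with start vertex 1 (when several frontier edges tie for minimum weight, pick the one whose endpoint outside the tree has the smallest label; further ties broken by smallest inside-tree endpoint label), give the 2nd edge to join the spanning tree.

Prim, starting at 1.
Step 1: frontier [1 2 2, 1 3 5, 0 1 9] → take 1 2 (2); add 2.
Step 2: frontier [1 3 5, 0 1 9, 0 2 8, 2 4 15] → take 1 3 (5); add 3.
Step 3: frontier [0 1 9, 0 2 8, 2 4 15, 0 3 4, 3 5 13] → take 0 3 (4); add 0.
Step 4: frontier [0 4 1, 0 5 9, 2 4 15, 3 5 13] → take 0 4 (1); add 4.
Step 5: frontier [0 5 9, 3 5 13] → take 0 5 (9); add 5.
The 2nd edge added is 1 3.

1-3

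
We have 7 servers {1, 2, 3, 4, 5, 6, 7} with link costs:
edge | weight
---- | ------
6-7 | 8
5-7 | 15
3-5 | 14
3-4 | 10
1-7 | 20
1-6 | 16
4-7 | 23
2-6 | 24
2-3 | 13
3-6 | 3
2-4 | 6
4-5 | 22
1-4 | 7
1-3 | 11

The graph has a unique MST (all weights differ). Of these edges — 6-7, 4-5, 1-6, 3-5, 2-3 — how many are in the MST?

2

Sort edges by weight, then run Kruskal:
3-6 (3): add — endpoints in different components.
2-4 (6): add — endpoints in different components.
1-4 (7): add — endpoints in different components.
6-7 (8): add — endpoints in different components.
3-4 (10): add — endpoints in different components.
1-3 (11): skip — 1 and 3 already connected.
2-3 (13): skip — 2 and 3 already connected.
3-5 (14): add — endpoints in different components.
MST edge set: {3-6, 2-4, 1-4, 6-7, 3-4, 3-5}.
Of the listed edges, {6-7, 3-5} are in the MST → 2.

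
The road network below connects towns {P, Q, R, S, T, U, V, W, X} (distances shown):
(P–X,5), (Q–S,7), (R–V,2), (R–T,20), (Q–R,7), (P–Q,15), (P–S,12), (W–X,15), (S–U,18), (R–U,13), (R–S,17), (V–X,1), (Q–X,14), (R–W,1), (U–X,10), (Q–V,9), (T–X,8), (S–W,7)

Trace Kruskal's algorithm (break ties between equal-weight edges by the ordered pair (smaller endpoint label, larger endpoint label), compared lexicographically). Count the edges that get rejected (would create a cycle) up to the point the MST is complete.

Sort edges by weight, then run Kruskal:
R–W (1): add — endpoints in different components.
V–X (1): add — endpoints in different components.
R–V (2): add — endpoints in different components.
P–X (5): add — endpoints in different components.
Q–R (7): add — endpoints in different components.
Q–S (7): add — endpoints in different components.
S–W (7): skip — S and W already connected.
T–X (8): add — endpoints in different components.
Q–V (9): skip — Q and V already connected.
U–X (10): add — endpoints in different components.
Edges rejected before the tree was complete: 2.

2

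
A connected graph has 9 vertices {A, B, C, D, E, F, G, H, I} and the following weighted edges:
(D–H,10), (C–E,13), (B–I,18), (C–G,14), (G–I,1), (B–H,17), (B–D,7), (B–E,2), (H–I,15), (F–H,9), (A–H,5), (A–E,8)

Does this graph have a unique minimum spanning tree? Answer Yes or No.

Sort edges by weight, then run Kruskal:
G–I (1): add — endpoints in different components.
B–E (2): add — endpoints in different components.
A–H (5): add — endpoints in different components.
B–D (7): add — endpoints in different components.
A–E (8): add — endpoints in different components.
F–H (9): add — endpoints in different components.
D–H (10): skip — D and H already connected.
C–E (13): add — endpoints in different components.
C–G (14): add — endpoints in different components.
Every non-tree edge has weight strictly greater than the heaviest edge on the tree path between its endpoints, so the MST is unique.

Yes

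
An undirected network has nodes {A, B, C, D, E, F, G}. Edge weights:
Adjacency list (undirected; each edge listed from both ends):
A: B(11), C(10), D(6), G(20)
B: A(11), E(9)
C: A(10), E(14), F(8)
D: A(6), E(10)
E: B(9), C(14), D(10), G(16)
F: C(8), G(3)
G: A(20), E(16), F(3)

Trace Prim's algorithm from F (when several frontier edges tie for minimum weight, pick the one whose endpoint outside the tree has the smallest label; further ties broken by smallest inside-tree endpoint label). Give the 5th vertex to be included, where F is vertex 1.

Grow the tree from F using Prim:
Step 1: frontier [F—G 3, C—F 8] → take F—G (3); add G.
Step 2: frontier [C—F 8, E—G 16, A—G 20] → take C—F (8); add C.
Step 3: frontier [A—C 10, C—E 14, E—G 16, A—G 20] → take A—C (10); add A.
Step 4: frontier [A—D 6, A—B 11, C—E 14, E—G 16] → take A—D (6); add D.
Step 5: frontier [A—B 11, C—E 14, D—E 10, E—G 16] → take D—E (10); add E.
Step 6: frontier [A—B 11, B—E 9] → take B—E (9); add B.
Vertex order: F, G, C, A, D, E, B. The 5th vertex is D.

D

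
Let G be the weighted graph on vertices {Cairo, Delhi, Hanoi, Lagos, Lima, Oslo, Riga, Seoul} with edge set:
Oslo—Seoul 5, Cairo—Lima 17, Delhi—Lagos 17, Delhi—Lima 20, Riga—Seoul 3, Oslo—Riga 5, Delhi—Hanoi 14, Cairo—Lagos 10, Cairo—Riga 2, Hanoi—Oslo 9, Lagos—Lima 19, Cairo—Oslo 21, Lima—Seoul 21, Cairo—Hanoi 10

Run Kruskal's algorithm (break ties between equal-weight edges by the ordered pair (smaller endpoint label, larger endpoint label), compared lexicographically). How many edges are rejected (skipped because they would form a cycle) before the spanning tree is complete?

Kruskal's algorithm — process edges by increasing weight (ties by edge label):
Cairo—Riga (2): add — endpoints in different components.
Riga—Seoul (3): add — endpoints in different components.
Oslo—Riga (5): add — endpoints in different components.
Oslo—Seoul (5): skip — Seoul and Oslo already connected.
Hanoi—Oslo (9): add — endpoints in different components.
Cairo—Hanoi (10): skip — Hanoi and Cairo already connected.
Cairo—Lagos (10): add — endpoints in different components.
Delhi—Hanoi (14): add — endpoints in different components.
Cairo—Lima (17): add — endpoints in different components.
Edges rejected before the tree was complete: 2.

2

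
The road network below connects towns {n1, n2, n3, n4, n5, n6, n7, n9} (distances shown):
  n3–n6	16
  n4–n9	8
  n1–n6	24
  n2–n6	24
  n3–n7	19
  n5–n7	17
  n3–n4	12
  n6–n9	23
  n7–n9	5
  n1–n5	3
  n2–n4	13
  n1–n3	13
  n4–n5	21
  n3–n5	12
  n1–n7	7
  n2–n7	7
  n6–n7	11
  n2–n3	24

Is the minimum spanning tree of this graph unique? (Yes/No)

Kruskal: consider edges lightest-first.
n1–n5 (3): add — endpoints in different components.
n7–n9 (5): add — endpoints in different components.
n1–n7 (7): add — endpoints in different components.
n2–n7 (7): add — endpoints in different components.
n4–n9 (8): add — endpoints in different components.
n6–n7 (11): add — endpoints in different components.
n3–n4 (12): add — endpoints in different components.
Non-tree edge n3–n5 has weight 12, equal to the heaviest edge on its tree cycle — swapping gives another MST of the same weight. Not unique.

No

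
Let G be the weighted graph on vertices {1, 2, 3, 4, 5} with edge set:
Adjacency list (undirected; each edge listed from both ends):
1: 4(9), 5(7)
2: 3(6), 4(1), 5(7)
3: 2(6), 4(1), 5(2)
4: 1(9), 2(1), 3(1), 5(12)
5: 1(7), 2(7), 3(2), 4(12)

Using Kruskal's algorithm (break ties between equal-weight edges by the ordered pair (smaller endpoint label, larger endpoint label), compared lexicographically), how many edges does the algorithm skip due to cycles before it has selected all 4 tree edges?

1

Kruskal: consider edges lightest-first.
2 4 (1): add — endpoints in different components.
3 4 (1): add — endpoints in different components.
3 5 (2): add — endpoints in different components.
2 3 (6): skip — 2 and 3 already connected.
1 5 (7): add — endpoints in different components.
Edges rejected before the tree was complete: 1.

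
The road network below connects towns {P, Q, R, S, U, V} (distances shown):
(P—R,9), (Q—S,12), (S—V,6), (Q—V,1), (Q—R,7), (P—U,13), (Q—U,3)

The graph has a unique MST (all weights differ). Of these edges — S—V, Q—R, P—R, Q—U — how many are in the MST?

Kruskal's algorithm — process edges by increasing weight (ties by edge label):
Q—V (1): add — endpoints in different components.
Q—U (3): add — endpoints in different components.
S—V (6): add — endpoints in different components.
Q—R (7): add — endpoints in different components.
P—R (9): add — endpoints in different components.
MST edge set: {Q—V, Q—U, S—V, Q—R, P—R}.
Of the listed edges, {S—V, Q—R, P—R, Q—U} are in the MST → 4.

4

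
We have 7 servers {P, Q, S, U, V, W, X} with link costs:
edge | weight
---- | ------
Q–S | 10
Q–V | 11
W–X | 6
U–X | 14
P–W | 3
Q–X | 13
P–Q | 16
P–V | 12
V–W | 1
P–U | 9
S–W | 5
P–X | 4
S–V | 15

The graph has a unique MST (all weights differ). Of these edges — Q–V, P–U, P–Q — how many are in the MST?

Kruskal's algorithm — process edges by increasing weight (ties by edge label):
V–W (1): add. Components now {Q} {S} {P} {X} {U} {V,W}
P–W (3): add. Components now {Q} {S} {P,V,W} {X} {U}
P–X (4): add. Components now {Q} {S} {P,V,W,X} {U}
S–W (5): add. Components now {Q} {P,S,V,W,X} {U}
W–X (6): skip — X and W already connected.
P–U (9): add. Components now {Q} {P,S,U,V,W,X}
Q–S (10): add. Components now {P,Q,S,U,V,W,X}
MST edge set: {V–W, P–W, P–X, S–W, P–U, Q–S}.
Of the listed edges, {P–U} are in the MST → 1.

1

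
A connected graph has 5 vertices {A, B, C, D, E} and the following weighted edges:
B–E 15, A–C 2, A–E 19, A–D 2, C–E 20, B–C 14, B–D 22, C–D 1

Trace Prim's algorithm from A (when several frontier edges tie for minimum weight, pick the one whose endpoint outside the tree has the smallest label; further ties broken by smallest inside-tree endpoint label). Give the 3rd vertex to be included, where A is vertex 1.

Prim, starting at A.
Step 1: cheapest edge leaving the tree is A–C (2); add C.
Step 2: cheapest edge leaving the tree is C–D (1); add D.
Step 3: cheapest edge leaving the tree is B–C (14); add B.
Step 4: cheapest edge leaving the tree is B–E (15); add E.
Vertex order: A, C, D, B, E. The 3rd vertex is D.

D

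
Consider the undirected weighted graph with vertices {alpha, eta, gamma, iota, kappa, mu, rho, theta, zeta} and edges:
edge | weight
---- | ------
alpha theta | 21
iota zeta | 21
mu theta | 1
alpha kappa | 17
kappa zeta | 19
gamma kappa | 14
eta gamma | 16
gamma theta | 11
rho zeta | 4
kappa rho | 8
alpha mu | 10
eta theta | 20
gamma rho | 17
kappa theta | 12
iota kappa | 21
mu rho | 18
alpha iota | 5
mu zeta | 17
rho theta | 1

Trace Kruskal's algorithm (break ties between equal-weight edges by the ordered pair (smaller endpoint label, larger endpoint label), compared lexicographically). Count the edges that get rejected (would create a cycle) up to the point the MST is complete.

Kruskal's algorithm — process edges by increasing weight (ties by edge label):
mu theta (1): add — endpoints in different components.
rho theta (1): add — endpoints in different components.
rho zeta (4): add — endpoints in different components.
alpha iota (5): add — endpoints in different components.
kappa rho (8): add — endpoints in different components.
alpha mu (10): add — endpoints in different components.
gamma theta (11): add — endpoints in different components.
kappa theta (12): skip — theta and kappa already connected.
gamma kappa (14): skip — kappa and gamma already connected.
eta gamma (16): add — endpoints in different components.
Edges rejected before the tree was complete: 2.

2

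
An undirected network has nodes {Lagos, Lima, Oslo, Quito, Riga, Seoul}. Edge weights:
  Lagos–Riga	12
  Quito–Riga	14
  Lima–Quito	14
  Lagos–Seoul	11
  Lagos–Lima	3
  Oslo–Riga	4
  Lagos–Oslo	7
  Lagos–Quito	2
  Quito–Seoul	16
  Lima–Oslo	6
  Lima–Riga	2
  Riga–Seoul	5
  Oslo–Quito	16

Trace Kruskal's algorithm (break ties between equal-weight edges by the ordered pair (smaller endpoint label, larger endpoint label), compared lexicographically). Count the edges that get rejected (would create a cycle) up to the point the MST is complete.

Sort edges by weight, then run Kruskal:
Lagos–Quito (2): add — endpoints in different components.
Lima–Riga (2): add — endpoints in different components.
Lagos–Lima (3): add — endpoints in different components.
Oslo–Riga (4): add — endpoints in different components.
Riga–Seoul (5): add — endpoints in different components.
Edges rejected before the tree was complete: 0.

0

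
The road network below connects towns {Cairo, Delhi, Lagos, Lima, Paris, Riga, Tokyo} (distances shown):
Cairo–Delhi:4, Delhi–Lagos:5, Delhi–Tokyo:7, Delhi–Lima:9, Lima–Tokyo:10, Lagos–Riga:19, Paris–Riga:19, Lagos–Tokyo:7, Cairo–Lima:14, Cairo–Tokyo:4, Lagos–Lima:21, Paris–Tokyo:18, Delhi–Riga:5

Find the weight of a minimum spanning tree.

Sort edges by weight, then run Kruskal:
Cairo–Delhi (4): add — endpoints in different components.
Cairo–Tokyo (4): add — endpoints in different components.
Delhi–Lagos (5): add — endpoints in different components.
Delhi–Riga (5): add — endpoints in different components.
Delhi–Tokyo (7): skip — Delhi and Tokyo already connected.
Lagos–Tokyo (7): skip — Tokyo and Lagos already connected.
Delhi–Lima (9): add — endpoints in different components.
Lima–Tokyo (10): skip — Tokyo and Lima already connected.
Cairo–Lima (14): skip — Lima and Cairo already connected.
Paris–Tokyo (18): add — endpoints in different components.
MST edges: Cairo–Delhi, Cairo–Tokyo, Delhi–Lagos, Delhi–Riga, Delhi–Lima, Paris–Tokyo; total weight 4+4+5+5+9+18 = 45.

45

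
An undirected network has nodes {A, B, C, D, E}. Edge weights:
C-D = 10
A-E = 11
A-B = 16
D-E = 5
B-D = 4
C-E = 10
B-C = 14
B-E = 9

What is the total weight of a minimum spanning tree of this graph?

30

Grow the tree from B using Prim:
Step 1: cheapest edge leaving the tree is B-D (4); add D.
Step 2: cheapest edge leaving the tree is D-E (5); add E.
Step 3: cheapest edge leaving the tree is C-D (10); add C.
Step 4: cheapest edge leaving the tree is A-E (11); add A.
MST edges: B-D, D-E, C-D, A-E; total weight 4+5+10+11 = 30.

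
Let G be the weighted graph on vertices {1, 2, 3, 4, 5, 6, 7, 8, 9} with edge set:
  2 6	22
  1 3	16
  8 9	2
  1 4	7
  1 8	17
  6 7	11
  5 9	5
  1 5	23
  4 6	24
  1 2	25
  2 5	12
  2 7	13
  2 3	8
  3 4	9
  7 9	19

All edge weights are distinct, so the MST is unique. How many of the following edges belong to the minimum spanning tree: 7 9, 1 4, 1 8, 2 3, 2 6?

Kruskal: consider edges lightest-first.
8 9 (2): add — endpoints in different components.
5 9 (5): add — endpoints in different components.
1 4 (7): add — endpoints in different components.
2 3 (8): add — endpoints in different components.
3 4 (9): add — endpoints in different components.
6 7 (11): add — endpoints in different components.
2 5 (12): add — endpoints in different components.
2 7 (13): add — endpoints in different components.
MST edge set: {8 9, 5 9, 1 4, 2 3, 3 4, 6 7, 2 5, 2 7}.
Of the listed edges, {1 4, 2 3} are in the MST → 2.

2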